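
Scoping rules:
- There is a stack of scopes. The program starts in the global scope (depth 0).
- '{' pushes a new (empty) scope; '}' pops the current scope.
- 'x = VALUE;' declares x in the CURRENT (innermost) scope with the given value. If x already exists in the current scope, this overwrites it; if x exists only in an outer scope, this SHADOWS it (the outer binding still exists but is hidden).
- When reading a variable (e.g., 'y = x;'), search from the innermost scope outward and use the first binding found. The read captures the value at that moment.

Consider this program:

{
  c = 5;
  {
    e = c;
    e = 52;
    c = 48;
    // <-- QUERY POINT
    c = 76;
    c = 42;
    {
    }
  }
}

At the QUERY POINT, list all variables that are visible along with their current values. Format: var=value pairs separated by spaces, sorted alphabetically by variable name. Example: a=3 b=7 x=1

Answer: c=48 e=52

Derivation:
Step 1: enter scope (depth=1)
Step 2: declare c=5 at depth 1
Step 3: enter scope (depth=2)
Step 4: declare e=(read c)=5 at depth 2
Step 5: declare e=52 at depth 2
Step 6: declare c=48 at depth 2
Visible at query point: c=48 e=52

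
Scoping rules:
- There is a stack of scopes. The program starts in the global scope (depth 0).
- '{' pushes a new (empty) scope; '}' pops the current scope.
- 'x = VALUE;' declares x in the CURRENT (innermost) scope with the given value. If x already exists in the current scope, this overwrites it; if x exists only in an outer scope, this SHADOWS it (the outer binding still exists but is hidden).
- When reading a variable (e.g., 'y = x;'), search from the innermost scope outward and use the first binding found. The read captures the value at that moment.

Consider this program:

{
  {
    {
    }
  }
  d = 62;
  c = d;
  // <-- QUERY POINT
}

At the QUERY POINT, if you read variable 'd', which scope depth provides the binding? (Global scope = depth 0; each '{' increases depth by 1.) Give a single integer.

Answer: 1

Derivation:
Step 1: enter scope (depth=1)
Step 2: enter scope (depth=2)
Step 3: enter scope (depth=3)
Step 4: exit scope (depth=2)
Step 5: exit scope (depth=1)
Step 6: declare d=62 at depth 1
Step 7: declare c=(read d)=62 at depth 1
Visible at query point: c=62 d=62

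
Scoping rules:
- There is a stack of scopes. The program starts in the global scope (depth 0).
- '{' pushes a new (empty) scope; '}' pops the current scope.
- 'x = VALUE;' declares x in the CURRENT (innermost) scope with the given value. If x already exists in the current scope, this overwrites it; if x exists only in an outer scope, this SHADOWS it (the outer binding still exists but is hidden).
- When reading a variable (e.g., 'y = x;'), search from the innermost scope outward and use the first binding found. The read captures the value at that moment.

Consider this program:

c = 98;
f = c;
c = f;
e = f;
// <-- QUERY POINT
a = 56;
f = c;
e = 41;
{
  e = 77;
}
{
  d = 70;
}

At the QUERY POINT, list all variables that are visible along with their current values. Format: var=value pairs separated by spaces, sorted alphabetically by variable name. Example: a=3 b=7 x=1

Step 1: declare c=98 at depth 0
Step 2: declare f=(read c)=98 at depth 0
Step 3: declare c=(read f)=98 at depth 0
Step 4: declare e=(read f)=98 at depth 0
Visible at query point: c=98 e=98 f=98

Answer: c=98 e=98 f=98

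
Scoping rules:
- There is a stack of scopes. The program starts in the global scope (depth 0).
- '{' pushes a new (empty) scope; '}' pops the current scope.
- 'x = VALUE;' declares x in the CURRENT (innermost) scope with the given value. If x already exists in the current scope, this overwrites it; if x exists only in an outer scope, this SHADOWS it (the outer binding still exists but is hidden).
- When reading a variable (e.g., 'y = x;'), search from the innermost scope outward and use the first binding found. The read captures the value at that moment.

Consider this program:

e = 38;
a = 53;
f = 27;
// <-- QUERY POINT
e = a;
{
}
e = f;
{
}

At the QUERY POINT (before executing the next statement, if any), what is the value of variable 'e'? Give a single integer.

Answer: 38

Derivation:
Step 1: declare e=38 at depth 0
Step 2: declare a=53 at depth 0
Step 3: declare f=27 at depth 0
Visible at query point: a=53 e=38 f=27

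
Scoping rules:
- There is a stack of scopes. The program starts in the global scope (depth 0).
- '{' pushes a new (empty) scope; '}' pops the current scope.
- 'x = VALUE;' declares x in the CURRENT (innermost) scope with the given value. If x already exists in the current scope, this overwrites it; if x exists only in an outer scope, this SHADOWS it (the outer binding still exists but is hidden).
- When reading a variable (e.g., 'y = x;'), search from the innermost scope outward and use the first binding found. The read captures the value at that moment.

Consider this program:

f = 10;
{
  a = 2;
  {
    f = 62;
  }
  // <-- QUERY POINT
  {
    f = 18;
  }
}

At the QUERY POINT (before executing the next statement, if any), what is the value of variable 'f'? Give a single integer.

Step 1: declare f=10 at depth 0
Step 2: enter scope (depth=1)
Step 3: declare a=2 at depth 1
Step 4: enter scope (depth=2)
Step 5: declare f=62 at depth 2
Step 6: exit scope (depth=1)
Visible at query point: a=2 f=10

Answer: 10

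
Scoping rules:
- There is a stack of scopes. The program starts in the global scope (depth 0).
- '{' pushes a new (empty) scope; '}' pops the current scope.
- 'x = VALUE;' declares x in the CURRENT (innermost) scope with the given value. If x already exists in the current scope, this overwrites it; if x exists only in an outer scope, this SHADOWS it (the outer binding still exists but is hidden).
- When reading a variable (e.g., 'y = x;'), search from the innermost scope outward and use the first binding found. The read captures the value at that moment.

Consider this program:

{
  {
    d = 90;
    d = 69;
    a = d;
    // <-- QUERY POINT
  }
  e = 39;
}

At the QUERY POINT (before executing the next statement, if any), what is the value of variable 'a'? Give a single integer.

Step 1: enter scope (depth=1)
Step 2: enter scope (depth=2)
Step 3: declare d=90 at depth 2
Step 4: declare d=69 at depth 2
Step 5: declare a=(read d)=69 at depth 2
Visible at query point: a=69 d=69

Answer: 69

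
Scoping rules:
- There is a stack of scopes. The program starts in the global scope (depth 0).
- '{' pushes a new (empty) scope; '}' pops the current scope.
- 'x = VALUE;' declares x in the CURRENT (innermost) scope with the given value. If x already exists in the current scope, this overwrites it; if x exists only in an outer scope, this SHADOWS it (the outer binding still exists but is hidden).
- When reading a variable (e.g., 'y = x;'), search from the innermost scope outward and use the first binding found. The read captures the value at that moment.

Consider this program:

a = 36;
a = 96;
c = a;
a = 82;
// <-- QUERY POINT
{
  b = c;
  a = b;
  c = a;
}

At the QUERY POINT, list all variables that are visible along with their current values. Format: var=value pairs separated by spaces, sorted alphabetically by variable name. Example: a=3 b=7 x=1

Step 1: declare a=36 at depth 0
Step 2: declare a=96 at depth 0
Step 3: declare c=(read a)=96 at depth 0
Step 4: declare a=82 at depth 0
Visible at query point: a=82 c=96

Answer: a=82 c=96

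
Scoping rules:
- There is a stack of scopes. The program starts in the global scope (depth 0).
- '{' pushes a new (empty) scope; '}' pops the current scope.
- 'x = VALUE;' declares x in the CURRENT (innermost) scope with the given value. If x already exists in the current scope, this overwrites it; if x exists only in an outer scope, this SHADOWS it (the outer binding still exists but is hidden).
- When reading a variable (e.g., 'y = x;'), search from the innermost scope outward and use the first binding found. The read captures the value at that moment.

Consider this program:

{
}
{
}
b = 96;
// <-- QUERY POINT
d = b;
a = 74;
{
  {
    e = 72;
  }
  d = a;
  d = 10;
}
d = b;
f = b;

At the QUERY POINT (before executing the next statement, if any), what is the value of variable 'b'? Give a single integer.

Step 1: enter scope (depth=1)
Step 2: exit scope (depth=0)
Step 3: enter scope (depth=1)
Step 4: exit scope (depth=0)
Step 5: declare b=96 at depth 0
Visible at query point: b=96

Answer: 96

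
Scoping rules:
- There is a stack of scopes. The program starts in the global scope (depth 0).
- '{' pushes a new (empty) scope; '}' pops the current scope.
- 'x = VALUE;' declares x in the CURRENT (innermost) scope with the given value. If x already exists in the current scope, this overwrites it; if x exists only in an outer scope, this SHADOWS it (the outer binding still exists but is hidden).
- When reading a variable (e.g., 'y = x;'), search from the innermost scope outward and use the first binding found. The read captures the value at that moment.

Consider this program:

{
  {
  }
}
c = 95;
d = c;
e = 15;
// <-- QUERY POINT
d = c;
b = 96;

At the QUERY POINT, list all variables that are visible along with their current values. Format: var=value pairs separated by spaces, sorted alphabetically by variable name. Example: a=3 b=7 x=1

Step 1: enter scope (depth=1)
Step 2: enter scope (depth=2)
Step 3: exit scope (depth=1)
Step 4: exit scope (depth=0)
Step 5: declare c=95 at depth 0
Step 6: declare d=(read c)=95 at depth 0
Step 7: declare e=15 at depth 0
Visible at query point: c=95 d=95 e=15

Answer: c=95 d=95 e=15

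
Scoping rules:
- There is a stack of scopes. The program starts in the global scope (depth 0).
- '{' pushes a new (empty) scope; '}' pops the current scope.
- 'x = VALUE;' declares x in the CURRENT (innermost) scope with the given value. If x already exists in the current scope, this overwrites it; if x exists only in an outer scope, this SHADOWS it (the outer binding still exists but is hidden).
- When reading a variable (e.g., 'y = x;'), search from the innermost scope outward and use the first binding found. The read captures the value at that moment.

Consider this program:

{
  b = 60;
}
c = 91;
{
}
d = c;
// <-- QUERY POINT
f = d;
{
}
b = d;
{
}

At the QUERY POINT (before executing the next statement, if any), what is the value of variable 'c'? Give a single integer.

Answer: 91

Derivation:
Step 1: enter scope (depth=1)
Step 2: declare b=60 at depth 1
Step 3: exit scope (depth=0)
Step 4: declare c=91 at depth 0
Step 5: enter scope (depth=1)
Step 6: exit scope (depth=0)
Step 7: declare d=(read c)=91 at depth 0
Visible at query point: c=91 d=91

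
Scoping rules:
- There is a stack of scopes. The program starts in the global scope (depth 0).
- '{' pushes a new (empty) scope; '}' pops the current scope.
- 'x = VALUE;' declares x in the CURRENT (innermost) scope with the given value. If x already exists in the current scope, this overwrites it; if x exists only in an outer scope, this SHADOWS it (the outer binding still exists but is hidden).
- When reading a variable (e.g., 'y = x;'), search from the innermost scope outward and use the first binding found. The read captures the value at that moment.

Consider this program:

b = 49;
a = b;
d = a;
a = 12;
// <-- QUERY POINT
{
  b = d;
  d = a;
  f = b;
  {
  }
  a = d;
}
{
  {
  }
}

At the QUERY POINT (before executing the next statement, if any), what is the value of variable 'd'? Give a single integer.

Step 1: declare b=49 at depth 0
Step 2: declare a=(read b)=49 at depth 0
Step 3: declare d=(read a)=49 at depth 0
Step 4: declare a=12 at depth 0
Visible at query point: a=12 b=49 d=49

Answer: 49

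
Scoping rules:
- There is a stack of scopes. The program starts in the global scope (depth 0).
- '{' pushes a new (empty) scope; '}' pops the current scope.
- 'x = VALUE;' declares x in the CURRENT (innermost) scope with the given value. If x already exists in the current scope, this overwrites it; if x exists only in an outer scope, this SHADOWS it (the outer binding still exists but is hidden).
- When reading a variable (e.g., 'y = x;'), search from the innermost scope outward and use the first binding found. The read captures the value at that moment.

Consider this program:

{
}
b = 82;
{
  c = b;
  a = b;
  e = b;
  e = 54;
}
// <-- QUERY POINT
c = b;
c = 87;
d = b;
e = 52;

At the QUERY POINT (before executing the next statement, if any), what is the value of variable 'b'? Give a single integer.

Step 1: enter scope (depth=1)
Step 2: exit scope (depth=0)
Step 3: declare b=82 at depth 0
Step 4: enter scope (depth=1)
Step 5: declare c=(read b)=82 at depth 1
Step 6: declare a=(read b)=82 at depth 1
Step 7: declare e=(read b)=82 at depth 1
Step 8: declare e=54 at depth 1
Step 9: exit scope (depth=0)
Visible at query point: b=82

Answer: 82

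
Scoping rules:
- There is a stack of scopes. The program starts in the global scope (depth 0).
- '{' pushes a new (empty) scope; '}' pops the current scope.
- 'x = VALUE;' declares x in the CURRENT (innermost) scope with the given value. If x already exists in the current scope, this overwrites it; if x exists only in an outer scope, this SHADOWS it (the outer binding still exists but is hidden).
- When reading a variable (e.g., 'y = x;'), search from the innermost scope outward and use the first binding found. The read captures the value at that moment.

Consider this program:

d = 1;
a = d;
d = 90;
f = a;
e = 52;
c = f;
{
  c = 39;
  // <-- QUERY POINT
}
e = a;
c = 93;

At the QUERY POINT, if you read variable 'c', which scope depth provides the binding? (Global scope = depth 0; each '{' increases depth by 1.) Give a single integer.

Step 1: declare d=1 at depth 0
Step 2: declare a=(read d)=1 at depth 0
Step 3: declare d=90 at depth 0
Step 4: declare f=(read a)=1 at depth 0
Step 5: declare e=52 at depth 0
Step 6: declare c=(read f)=1 at depth 0
Step 7: enter scope (depth=1)
Step 8: declare c=39 at depth 1
Visible at query point: a=1 c=39 d=90 e=52 f=1

Answer: 1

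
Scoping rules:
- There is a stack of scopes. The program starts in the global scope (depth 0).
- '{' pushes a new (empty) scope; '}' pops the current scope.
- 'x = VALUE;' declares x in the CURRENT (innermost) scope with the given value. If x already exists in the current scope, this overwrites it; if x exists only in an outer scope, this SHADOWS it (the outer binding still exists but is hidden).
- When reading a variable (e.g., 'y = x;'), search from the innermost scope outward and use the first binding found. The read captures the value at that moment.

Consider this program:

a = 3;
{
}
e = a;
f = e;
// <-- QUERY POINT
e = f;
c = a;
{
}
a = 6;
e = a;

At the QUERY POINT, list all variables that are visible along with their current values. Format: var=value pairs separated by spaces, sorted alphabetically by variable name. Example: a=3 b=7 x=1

Answer: a=3 e=3 f=3

Derivation:
Step 1: declare a=3 at depth 0
Step 2: enter scope (depth=1)
Step 3: exit scope (depth=0)
Step 4: declare e=(read a)=3 at depth 0
Step 5: declare f=(read e)=3 at depth 0
Visible at query point: a=3 e=3 f=3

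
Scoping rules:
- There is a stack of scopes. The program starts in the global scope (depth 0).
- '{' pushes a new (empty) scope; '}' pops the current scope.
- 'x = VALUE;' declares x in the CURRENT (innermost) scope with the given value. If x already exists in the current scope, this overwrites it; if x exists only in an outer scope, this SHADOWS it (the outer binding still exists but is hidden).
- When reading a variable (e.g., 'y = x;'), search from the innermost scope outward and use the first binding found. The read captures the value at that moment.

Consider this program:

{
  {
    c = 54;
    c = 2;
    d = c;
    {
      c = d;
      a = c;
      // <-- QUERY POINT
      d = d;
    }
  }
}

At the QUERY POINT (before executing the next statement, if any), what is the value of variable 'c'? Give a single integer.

Answer: 2

Derivation:
Step 1: enter scope (depth=1)
Step 2: enter scope (depth=2)
Step 3: declare c=54 at depth 2
Step 4: declare c=2 at depth 2
Step 5: declare d=(read c)=2 at depth 2
Step 6: enter scope (depth=3)
Step 7: declare c=(read d)=2 at depth 3
Step 8: declare a=(read c)=2 at depth 3
Visible at query point: a=2 c=2 d=2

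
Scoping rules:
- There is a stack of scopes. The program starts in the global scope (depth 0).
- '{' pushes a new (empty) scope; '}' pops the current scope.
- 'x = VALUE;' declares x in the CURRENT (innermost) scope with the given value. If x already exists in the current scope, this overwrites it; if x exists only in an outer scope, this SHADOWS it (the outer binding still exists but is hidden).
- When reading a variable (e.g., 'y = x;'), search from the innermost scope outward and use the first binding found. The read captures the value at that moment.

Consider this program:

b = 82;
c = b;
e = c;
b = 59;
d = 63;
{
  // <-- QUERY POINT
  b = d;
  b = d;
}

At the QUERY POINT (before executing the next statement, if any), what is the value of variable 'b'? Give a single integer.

Answer: 59

Derivation:
Step 1: declare b=82 at depth 0
Step 2: declare c=(read b)=82 at depth 0
Step 3: declare e=(read c)=82 at depth 0
Step 4: declare b=59 at depth 0
Step 5: declare d=63 at depth 0
Step 6: enter scope (depth=1)
Visible at query point: b=59 c=82 d=63 e=82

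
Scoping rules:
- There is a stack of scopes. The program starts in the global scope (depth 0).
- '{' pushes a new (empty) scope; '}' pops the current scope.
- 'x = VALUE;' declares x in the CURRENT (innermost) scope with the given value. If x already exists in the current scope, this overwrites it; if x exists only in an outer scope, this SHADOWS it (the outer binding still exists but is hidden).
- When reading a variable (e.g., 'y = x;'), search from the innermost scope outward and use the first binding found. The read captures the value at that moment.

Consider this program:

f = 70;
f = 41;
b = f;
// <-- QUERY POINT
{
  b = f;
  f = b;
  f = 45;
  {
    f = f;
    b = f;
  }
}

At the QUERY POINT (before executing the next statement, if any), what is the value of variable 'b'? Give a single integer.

Answer: 41

Derivation:
Step 1: declare f=70 at depth 0
Step 2: declare f=41 at depth 0
Step 3: declare b=(read f)=41 at depth 0
Visible at query point: b=41 f=41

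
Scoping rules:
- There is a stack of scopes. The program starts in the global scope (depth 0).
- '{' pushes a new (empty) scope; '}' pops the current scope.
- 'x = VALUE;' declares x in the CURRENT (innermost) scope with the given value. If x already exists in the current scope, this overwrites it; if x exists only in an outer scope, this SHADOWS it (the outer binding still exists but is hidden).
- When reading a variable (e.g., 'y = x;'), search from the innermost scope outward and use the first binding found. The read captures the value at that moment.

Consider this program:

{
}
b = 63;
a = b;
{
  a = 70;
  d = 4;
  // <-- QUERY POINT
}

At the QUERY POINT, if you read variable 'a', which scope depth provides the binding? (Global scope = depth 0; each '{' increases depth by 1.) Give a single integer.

Answer: 1

Derivation:
Step 1: enter scope (depth=1)
Step 2: exit scope (depth=0)
Step 3: declare b=63 at depth 0
Step 4: declare a=(read b)=63 at depth 0
Step 5: enter scope (depth=1)
Step 6: declare a=70 at depth 1
Step 7: declare d=4 at depth 1
Visible at query point: a=70 b=63 d=4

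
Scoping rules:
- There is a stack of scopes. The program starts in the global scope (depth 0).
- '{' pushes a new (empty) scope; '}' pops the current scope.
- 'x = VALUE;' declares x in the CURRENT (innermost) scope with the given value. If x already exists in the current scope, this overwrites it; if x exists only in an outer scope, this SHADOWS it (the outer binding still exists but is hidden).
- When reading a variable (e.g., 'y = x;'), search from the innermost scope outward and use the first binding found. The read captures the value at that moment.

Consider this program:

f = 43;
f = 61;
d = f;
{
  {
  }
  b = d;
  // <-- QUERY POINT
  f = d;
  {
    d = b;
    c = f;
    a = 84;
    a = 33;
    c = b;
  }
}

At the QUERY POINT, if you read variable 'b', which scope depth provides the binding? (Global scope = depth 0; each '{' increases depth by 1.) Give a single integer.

Step 1: declare f=43 at depth 0
Step 2: declare f=61 at depth 0
Step 3: declare d=(read f)=61 at depth 0
Step 4: enter scope (depth=1)
Step 5: enter scope (depth=2)
Step 6: exit scope (depth=1)
Step 7: declare b=(read d)=61 at depth 1
Visible at query point: b=61 d=61 f=61

Answer: 1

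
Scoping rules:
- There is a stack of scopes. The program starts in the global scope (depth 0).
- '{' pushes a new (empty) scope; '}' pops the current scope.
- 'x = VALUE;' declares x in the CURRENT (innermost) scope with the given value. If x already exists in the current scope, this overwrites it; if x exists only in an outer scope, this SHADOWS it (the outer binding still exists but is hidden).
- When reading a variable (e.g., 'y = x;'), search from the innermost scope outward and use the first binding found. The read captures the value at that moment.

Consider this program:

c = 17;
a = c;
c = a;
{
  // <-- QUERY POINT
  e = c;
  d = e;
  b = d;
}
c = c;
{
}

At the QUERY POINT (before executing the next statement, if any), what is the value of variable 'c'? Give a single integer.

Step 1: declare c=17 at depth 0
Step 2: declare a=(read c)=17 at depth 0
Step 3: declare c=(read a)=17 at depth 0
Step 4: enter scope (depth=1)
Visible at query point: a=17 c=17

Answer: 17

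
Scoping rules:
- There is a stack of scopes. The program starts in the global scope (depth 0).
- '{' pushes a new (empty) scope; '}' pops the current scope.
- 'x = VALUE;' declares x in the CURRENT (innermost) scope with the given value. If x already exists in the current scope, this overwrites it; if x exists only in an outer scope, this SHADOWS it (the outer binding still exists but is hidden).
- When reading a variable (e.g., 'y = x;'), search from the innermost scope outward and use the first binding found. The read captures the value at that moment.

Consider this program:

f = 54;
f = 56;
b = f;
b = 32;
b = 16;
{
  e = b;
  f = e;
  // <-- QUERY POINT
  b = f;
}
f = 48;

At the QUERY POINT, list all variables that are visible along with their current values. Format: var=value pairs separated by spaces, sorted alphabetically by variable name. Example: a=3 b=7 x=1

Step 1: declare f=54 at depth 0
Step 2: declare f=56 at depth 0
Step 3: declare b=(read f)=56 at depth 0
Step 4: declare b=32 at depth 0
Step 5: declare b=16 at depth 0
Step 6: enter scope (depth=1)
Step 7: declare e=(read b)=16 at depth 1
Step 8: declare f=(read e)=16 at depth 1
Visible at query point: b=16 e=16 f=16

Answer: b=16 e=16 f=16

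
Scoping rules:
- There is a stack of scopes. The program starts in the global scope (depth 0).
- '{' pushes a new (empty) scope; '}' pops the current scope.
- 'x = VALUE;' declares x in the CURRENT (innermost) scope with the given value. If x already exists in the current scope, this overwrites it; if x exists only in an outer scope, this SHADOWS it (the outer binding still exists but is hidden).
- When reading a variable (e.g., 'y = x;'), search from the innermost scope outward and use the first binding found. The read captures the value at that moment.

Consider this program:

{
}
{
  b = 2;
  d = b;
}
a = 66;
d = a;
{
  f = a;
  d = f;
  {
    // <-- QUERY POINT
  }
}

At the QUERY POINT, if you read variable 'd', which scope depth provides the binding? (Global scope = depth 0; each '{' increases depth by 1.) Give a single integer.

Answer: 1

Derivation:
Step 1: enter scope (depth=1)
Step 2: exit scope (depth=0)
Step 3: enter scope (depth=1)
Step 4: declare b=2 at depth 1
Step 5: declare d=(read b)=2 at depth 1
Step 6: exit scope (depth=0)
Step 7: declare a=66 at depth 0
Step 8: declare d=(read a)=66 at depth 0
Step 9: enter scope (depth=1)
Step 10: declare f=(read a)=66 at depth 1
Step 11: declare d=(read f)=66 at depth 1
Step 12: enter scope (depth=2)
Visible at query point: a=66 d=66 f=66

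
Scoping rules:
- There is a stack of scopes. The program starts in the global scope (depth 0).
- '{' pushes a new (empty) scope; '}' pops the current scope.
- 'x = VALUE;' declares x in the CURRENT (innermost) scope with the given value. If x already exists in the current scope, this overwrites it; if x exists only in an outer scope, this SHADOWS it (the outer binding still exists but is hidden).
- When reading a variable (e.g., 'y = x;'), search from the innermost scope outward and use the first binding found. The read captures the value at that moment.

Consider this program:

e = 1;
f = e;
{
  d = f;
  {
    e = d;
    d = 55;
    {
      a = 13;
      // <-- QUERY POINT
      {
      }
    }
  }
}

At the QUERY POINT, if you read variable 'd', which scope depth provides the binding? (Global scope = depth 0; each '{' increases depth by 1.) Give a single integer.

Answer: 2

Derivation:
Step 1: declare e=1 at depth 0
Step 2: declare f=(read e)=1 at depth 0
Step 3: enter scope (depth=1)
Step 4: declare d=(read f)=1 at depth 1
Step 5: enter scope (depth=2)
Step 6: declare e=(read d)=1 at depth 2
Step 7: declare d=55 at depth 2
Step 8: enter scope (depth=3)
Step 9: declare a=13 at depth 3
Visible at query point: a=13 d=55 e=1 f=1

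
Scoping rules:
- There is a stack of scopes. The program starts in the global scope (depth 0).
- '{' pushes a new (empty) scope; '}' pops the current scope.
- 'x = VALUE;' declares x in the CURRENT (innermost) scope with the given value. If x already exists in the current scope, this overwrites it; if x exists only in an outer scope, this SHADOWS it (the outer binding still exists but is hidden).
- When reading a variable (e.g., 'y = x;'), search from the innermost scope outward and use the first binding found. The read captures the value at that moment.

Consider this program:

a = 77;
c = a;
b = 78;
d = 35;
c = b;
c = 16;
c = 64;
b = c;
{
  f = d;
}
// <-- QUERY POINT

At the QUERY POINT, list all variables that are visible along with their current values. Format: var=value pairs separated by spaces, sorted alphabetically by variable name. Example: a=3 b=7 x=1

Step 1: declare a=77 at depth 0
Step 2: declare c=(read a)=77 at depth 0
Step 3: declare b=78 at depth 0
Step 4: declare d=35 at depth 0
Step 5: declare c=(read b)=78 at depth 0
Step 6: declare c=16 at depth 0
Step 7: declare c=64 at depth 0
Step 8: declare b=(read c)=64 at depth 0
Step 9: enter scope (depth=1)
Step 10: declare f=(read d)=35 at depth 1
Step 11: exit scope (depth=0)
Visible at query point: a=77 b=64 c=64 d=35

Answer: a=77 b=64 c=64 d=35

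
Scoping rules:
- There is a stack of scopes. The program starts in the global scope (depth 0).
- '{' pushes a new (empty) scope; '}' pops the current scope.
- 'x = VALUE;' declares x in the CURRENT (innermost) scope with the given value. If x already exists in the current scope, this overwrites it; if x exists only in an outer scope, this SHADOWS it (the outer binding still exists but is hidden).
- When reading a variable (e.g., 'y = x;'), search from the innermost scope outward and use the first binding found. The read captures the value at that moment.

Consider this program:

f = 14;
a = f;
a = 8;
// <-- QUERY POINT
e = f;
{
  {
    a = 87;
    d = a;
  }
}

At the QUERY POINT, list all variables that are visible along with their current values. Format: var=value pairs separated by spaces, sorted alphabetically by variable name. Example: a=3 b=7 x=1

Answer: a=8 f=14

Derivation:
Step 1: declare f=14 at depth 0
Step 2: declare a=(read f)=14 at depth 0
Step 3: declare a=8 at depth 0
Visible at query point: a=8 f=14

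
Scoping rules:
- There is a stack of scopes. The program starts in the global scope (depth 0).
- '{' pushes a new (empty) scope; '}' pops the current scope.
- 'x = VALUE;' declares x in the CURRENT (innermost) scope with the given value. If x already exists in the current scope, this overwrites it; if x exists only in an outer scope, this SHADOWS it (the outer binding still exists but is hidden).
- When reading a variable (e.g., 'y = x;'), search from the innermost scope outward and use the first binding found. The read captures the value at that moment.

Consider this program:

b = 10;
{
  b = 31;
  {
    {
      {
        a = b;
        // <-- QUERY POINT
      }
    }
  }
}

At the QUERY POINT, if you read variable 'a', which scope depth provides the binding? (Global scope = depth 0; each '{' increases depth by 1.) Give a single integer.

Step 1: declare b=10 at depth 0
Step 2: enter scope (depth=1)
Step 3: declare b=31 at depth 1
Step 4: enter scope (depth=2)
Step 5: enter scope (depth=3)
Step 6: enter scope (depth=4)
Step 7: declare a=(read b)=31 at depth 4
Visible at query point: a=31 b=31

Answer: 4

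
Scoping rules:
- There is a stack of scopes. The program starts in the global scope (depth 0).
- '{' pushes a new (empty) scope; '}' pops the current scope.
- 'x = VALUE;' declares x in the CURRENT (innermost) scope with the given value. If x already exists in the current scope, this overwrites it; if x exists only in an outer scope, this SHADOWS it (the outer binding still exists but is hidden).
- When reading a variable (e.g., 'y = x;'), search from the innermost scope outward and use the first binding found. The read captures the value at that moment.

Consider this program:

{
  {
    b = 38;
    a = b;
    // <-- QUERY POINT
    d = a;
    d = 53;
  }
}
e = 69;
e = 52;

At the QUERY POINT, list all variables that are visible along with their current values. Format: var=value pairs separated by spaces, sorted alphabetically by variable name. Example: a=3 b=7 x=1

Answer: a=38 b=38

Derivation:
Step 1: enter scope (depth=1)
Step 2: enter scope (depth=2)
Step 3: declare b=38 at depth 2
Step 4: declare a=(read b)=38 at depth 2
Visible at query point: a=38 b=38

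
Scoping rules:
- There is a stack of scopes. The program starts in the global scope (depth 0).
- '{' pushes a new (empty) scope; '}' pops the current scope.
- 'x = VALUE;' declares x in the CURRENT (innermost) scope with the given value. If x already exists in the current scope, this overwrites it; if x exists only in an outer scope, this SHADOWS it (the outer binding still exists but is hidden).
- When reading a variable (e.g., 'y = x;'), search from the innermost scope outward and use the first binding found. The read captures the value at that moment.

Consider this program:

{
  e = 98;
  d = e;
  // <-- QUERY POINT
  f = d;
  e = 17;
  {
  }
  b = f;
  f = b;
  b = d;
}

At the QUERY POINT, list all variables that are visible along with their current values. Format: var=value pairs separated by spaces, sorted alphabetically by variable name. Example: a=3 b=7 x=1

Answer: d=98 e=98

Derivation:
Step 1: enter scope (depth=1)
Step 2: declare e=98 at depth 1
Step 3: declare d=(read e)=98 at depth 1
Visible at query point: d=98 e=98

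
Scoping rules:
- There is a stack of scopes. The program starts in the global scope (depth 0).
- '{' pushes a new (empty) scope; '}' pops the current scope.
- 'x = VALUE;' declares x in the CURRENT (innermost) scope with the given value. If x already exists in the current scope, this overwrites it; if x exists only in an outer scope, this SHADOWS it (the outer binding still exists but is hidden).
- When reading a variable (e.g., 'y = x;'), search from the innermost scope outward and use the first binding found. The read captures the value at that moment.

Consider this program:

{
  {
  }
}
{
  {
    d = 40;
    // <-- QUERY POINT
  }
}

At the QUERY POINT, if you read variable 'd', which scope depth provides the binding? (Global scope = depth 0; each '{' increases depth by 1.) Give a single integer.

Step 1: enter scope (depth=1)
Step 2: enter scope (depth=2)
Step 3: exit scope (depth=1)
Step 4: exit scope (depth=0)
Step 5: enter scope (depth=1)
Step 6: enter scope (depth=2)
Step 7: declare d=40 at depth 2
Visible at query point: d=40

Answer: 2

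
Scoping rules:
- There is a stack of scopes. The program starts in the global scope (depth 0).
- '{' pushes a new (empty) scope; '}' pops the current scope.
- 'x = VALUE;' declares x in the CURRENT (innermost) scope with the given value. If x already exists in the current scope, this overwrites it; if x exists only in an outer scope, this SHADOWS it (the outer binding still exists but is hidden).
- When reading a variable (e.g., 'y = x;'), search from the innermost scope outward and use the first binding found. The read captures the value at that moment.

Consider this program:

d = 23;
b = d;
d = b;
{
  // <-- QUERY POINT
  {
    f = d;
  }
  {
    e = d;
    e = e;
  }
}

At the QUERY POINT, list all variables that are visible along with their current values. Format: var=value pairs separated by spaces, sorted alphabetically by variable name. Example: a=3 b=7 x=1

Answer: b=23 d=23

Derivation:
Step 1: declare d=23 at depth 0
Step 2: declare b=(read d)=23 at depth 0
Step 3: declare d=(read b)=23 at depth 0
Step 4: enter scope (depth=1)
Visible at query point: b=23 d=23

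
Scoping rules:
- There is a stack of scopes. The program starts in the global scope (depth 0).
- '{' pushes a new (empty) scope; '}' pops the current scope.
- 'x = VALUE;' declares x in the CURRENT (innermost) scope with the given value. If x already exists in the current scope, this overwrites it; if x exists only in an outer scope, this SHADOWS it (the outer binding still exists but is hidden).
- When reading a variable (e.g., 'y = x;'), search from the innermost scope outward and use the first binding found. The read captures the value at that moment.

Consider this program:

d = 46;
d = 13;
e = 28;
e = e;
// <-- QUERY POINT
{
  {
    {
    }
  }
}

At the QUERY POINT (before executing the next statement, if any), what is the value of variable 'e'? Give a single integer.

Answer: 28

Derivation:
Step 1: declare d=46 at depth 0
Step 2: declare d=13 at depth 0
Step 3: declare e=28 at depth 0
Step 4: declare e=(read e)=28 at depth 0
Visible at query point: d=13 e=28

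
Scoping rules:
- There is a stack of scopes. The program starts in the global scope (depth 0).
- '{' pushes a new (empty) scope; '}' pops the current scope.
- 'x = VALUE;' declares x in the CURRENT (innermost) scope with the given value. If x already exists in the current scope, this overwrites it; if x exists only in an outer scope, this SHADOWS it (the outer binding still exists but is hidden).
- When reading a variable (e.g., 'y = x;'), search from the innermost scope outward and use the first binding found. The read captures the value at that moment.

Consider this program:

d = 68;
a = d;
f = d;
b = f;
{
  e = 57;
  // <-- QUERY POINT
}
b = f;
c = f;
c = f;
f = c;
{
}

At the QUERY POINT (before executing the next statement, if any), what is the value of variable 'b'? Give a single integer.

Answer: 68

Derivation:
Step 1: declare d=68 at depth 0
Step 2: declare a=(read d)=68 at depth 0
Step 3: declare f=(read d)=68 at depth 0
Step 4: declare b=(read f)=68 at depth 0
Step 5: enter scope (depth=1)
Step 6: declare e=57 at depth 1
Visible at query point: a=68 b=68 d=68 e=57 f=68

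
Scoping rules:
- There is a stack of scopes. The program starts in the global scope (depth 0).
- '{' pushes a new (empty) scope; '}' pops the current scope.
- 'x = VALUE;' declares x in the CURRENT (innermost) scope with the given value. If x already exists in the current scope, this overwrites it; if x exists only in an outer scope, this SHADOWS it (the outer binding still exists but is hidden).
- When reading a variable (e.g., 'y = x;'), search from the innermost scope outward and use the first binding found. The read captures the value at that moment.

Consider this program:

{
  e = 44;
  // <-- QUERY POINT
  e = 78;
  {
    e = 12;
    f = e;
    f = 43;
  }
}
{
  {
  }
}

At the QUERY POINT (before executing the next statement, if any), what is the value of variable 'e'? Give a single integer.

Step 1: enter scope (depth=1)
Step 2: declare e=44 at depth 1
Visible at query point: e=44

Answer: 44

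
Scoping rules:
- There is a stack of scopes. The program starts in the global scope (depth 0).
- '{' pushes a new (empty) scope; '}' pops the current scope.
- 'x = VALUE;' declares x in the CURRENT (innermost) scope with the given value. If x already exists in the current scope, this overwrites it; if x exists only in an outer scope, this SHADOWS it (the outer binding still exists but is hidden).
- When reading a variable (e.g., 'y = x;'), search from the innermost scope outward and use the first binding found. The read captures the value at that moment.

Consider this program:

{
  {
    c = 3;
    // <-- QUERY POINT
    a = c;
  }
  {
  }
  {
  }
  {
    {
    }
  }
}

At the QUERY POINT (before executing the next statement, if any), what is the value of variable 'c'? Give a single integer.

Answer: 3

Derivation:
Step 1: enter scope (depth=1)
Step 2: enter scope (depth=2)
Step 3: declare c=3 at depth 2
Visible at query point: c=3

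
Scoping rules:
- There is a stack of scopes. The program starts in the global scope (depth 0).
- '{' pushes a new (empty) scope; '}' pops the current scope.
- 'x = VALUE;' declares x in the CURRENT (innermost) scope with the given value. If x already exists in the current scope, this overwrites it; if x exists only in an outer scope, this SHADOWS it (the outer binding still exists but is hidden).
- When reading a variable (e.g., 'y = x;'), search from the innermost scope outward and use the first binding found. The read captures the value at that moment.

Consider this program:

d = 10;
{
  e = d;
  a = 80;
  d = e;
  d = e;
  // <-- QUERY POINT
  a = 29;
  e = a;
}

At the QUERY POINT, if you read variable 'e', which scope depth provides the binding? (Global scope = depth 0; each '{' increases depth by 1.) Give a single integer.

Answer: 1

Derivation:
Step 1: declare d=10 at depth 0
Step 2: enter scope (depth=1)
Step 3: declare e=(read d)=10 at depth 1
Step 4: declare a=80 at depth 1
Step 5: declare d=(read e)=10 at depth 1
Step 6: declare d=(read e)=10 at depth 1
Visible at query point: a=80 d=10 e=10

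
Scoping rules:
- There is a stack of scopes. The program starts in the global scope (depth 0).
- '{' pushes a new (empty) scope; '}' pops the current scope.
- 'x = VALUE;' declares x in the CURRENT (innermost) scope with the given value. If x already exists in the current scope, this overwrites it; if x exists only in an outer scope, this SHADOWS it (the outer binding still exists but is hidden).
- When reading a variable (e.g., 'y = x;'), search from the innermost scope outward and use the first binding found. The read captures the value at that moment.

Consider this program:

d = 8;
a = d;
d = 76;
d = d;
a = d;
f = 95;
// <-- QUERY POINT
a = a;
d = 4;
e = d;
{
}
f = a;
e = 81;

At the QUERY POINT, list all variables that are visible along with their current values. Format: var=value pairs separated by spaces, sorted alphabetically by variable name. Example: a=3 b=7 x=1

Step 1: declare d=8 at depth 0
Step 2: declare a=(read d)=8 at depth 0
Step 3: declare d=76 at depth 0
Step 4: declare d=(read d)=76 at depth 0
Step 5: declare a=(read d)=76 at depth 0
Step 6: declare f=95 at depth 0
Visible at query point: a=76 d=76 f=95

Answer: a=76 d=76 f=95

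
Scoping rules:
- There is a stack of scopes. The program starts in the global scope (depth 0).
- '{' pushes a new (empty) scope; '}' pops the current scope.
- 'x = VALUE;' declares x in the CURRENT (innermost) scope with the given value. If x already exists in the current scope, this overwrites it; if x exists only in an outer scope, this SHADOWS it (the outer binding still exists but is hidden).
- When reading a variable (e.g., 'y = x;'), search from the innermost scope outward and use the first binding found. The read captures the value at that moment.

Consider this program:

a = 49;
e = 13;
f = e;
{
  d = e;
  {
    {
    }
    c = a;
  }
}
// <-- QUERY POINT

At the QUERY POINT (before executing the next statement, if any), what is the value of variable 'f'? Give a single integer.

Answer: 13

Derivation:
Step 1: declare a=49 at depth 0
Step 2: declare e=13 at depth 0
Step 3: declare f=(read e)=13 at depth 0
Step 4: enter scope (depth=1)
Step 5: declare d=(read e)=13 at depth 1
Step 6: enter scope (depth=2)
Step 7: enter scope (depth=3)
Step 8: exit scope (depth=2)
Step 9: declare c=(read a)=49 at depth 2
Step 10: exit scope (depth=1)
Step 11: exit scope (depth=0)
Visible at query point: a=49 e=13 f=13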